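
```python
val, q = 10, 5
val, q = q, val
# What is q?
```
Trace:
  val=10, q=5
  val=5, q=10

Final answer: 10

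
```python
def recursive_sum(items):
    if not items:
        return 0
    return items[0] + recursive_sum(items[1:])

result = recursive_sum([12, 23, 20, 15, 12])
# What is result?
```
Call trace:
recursive_sum(items=[12, 23, 20, 15, 12])
  recursive_sum(items=[23, 20, 15, 12])
    recursive_sum(items=[20, 15, 12])
      recursive_sum(items=[15, 12])
        recursive_sum(items=[12])
          recursive_sum(items=[])
          -> return 0
        -> return 12
      -> return 27
    -> return 47
  -> return 70
-> return 82

Final answer: 82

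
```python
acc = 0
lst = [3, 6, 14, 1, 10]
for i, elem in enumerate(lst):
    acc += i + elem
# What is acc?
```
Trace:
  acc=0
  acc=3, i=0, elem=3
  acc=10, i=1, elem=6
  acc=26, i=2, elem=14
  acc=30, i=3, elem=1
  acc=44, i=4, elem=10

Final answer: 44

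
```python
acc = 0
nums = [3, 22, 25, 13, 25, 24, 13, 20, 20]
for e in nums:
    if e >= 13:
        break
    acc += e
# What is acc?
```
Trace:
  acc=0
  acc=3, e=3
  acc=3, e=22

Final answer: 3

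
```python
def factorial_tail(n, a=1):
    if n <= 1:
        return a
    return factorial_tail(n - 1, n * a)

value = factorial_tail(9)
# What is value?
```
Call trace:
factorial_tail(n=9, a=1)
  factorial_tail(n=8, a=9)
    factorial_tail(n=7, a=72)
      factorial_tail(n=6, a=504)
        factorial_tail(n=5, a=3024)
          factorial_tail(n=4, a=15120)
            factorial_tail(n=3, a=60480)
              factorial_tail(n=2, a=181440)
                factorial_tail(n=1, a=362880)
                -> return 362880
              -> return 362880
            -> return 362880
          -> return 362880
        -> return 362880
      -> return 362880
    -> return 362880
  -> return 362880
-> return 362880

Final answer: 362880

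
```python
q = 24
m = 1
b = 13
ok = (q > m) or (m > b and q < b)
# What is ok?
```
Trace:
  q=24
  q=24, m=1
  q=24, m=1, b=13
  q=24, m=1, b=13, ok=True

Final answer: True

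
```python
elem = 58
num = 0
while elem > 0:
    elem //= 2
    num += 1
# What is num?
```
Trace:
  elem=58
  elem=58, num=0
  elem=29, num=1
  elem=14, num=2
  elem=7, num=3
  elem=3, num=4
  elem=1, num=5
  elem=0, num=6

Final answer: 6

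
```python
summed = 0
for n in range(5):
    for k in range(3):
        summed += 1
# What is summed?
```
Trace:
  summed=0
  summed=1, n=0, k=0
  summed=2, n=0, k=1
  summed=3, n=0, k=2
  summed=4, n=1, k=0
  summed=5, n=1, k=1
  summed=6, n=1, k=2
  summed=7, n=2, k=0
  summed=8, n=2, k=1
  summed=9, n=2, k=2
  summed=10, n=3, k=0
  summed=11, n=3, k=1
  summed=12, n=3, k=2
  summed=13, n=4, k=0
  summed=14, n=4, k=1
  summed=15, n=4, k=2

Final answer: 15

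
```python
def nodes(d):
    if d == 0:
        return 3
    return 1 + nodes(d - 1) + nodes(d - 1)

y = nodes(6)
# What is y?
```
Call trace (a repeated sub-call is expanded the first time; later identical calls just restate its return value):
nodes(d=6)
  nodes(d=5)
    nodes(d=4)
      nodes(d=3)
        nodes(d=2)
          nodes(d=1)
            nodes(d=0)
            -> return 3
            nodes(d=0)
            -> return 3
          -> return 7
          nodes(d=1) -> return 7  (same call as traced above)
        -> return 15
        nodes(d=2) -> return 15  (same call as traced above)
      -> return 31
      nodes(d=3) -> return 31  (same call as traced above)
    -> return 63
    nodes(d=4) -> return 63  (same call as traced above)
  -> return 127
  nodes(d=5) -> return 127  (same call as traced above)
-> return 255

Final answer: 255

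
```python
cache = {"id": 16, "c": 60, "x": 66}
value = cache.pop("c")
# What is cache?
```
Trace:
  cache={'id': 16, 'c': 60, 'x': 66}
  cache={'id': 16, 'x': 66}, value=60

Final answer: {'id': 16, 'x': 66}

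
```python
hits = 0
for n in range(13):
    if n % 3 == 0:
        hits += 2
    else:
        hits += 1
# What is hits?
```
Trace:
  hits=0
  hits=2, n=0
  hits=3, n=1
  hits=4, n=2
  hits=6, n=3
  hits=7, n=4
  hits=8, n=5
  hits=10, n=6
  hits=11, n=7
  hits=12, n=8
  hits=14, n=9
  hits=15, n=10
  hits=16, n=11
  hits=18, n=12

Final answer: 18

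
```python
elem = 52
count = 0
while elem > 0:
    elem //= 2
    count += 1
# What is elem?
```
Trace:
  elem=52
  elem=52, count=0
  elem=26, count=1
  elem=13, count=2
  elem=6, count=3
  elem=3, count=4
  elem=1, count=5
  elem=0, count=6

Final answer: 0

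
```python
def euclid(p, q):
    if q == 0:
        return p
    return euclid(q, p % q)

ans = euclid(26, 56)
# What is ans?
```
Call trace:
euclid(p=26, q=56)
  euclid(p=56, q=26)
    euclid(p=26, q=4)
      euclid(p=4, q=2)
        euclid(p=2, q=0)
        -> return 2
      -> return 2
    -> return 2
  -> return 2
-> return 2

Final answer: 2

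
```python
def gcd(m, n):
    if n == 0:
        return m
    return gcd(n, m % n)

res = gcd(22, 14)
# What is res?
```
Call trace:
gcd(m=22, n=14)
  gcd(m=14, n=8)
    gcd(m=8, n=6)
      gcd(m=6, n=2)
        gcd(m=2, n=0)
        -> return 2
      -> return 2
    -> return 2
  -> return 2
-> return 2

Final answer: 2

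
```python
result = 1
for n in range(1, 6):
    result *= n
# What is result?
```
Trace:
  result=1
  result=1, n=1
  result=2, n=2
  result=6, n=3
  result=24, n=4
  result=120, n=5

Final answer: 120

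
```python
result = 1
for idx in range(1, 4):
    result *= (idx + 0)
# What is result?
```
Trace:
  result=1
  result=1, idx=1
  result=2, idx=2
  result=6, idx=3

Final answer: 6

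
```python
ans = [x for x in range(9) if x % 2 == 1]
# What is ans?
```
Trace:
  x=0
  x=1
  x=2
  x=3
  x=4
  x=5
  x=6
  x=7
  x=8
  ans=[1, 3, 5, 7]

Final answer: [1, 3, 5, 7]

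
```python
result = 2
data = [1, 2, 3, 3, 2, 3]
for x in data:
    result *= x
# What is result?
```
Trace:
  result=2
  result=2, x=1
  result=4, x=2
  result=12, x=3
  result=36, x=3
  result=72, x=2
  result=216, x=3

Final answer: 216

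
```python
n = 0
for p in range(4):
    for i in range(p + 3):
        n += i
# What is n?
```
Trace:
  n=0
  n=0, p=0, i=0
  n=1, p=0, i=1
  n=3, p=0, i=2
  n=3, p=1, i=0
  n=4, p=1, i=1
  n=6, p=1, i=2
  n=9, p=1, i=3
  n=9, p=2, i=0
  n=10, p=2, i=1
  n=12, p=2, i=2
  n=15, p=2, i=3
  n=19, p=2, i=4
  n=19, p=3, i=0
  n=20, p=3, i=1
  n=22, p=3, i=2
  n=25, p=3, i=3
  n=29, p=3, i=4
  n=34, p=3, i=5

Final answer: 34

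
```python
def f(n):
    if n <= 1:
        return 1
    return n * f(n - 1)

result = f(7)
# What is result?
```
Call trace:
f(n=7)
  f(n=6)
    f(n=5)
      f(n=4)
        f(n=3)
          f(n=2)
            f(n=1)
            -> return 1
          -> return 2
        -> return 6
      -> return 24
    -> return 120
  -> return 720
-> return 5040

Final answer: 5040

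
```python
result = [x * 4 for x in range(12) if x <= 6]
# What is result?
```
Trace:
  x=0
  x=1
  x=2
  x=3
  x=4
  x=5
  x=6
  x=7
  x=8
  x=9
  x=10
  x=11
  result=[0, 4, 8, 12, 16, 20, 24]

Final answer: [0, 4, 8, 12, 16, 20, 24]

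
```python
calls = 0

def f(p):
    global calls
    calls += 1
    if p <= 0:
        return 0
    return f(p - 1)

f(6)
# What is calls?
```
Call trace:
f(p=6)
  f(p=5)
    f(p=4)
      f(p=3)
        f(p=2)
          f(p=1)
            f(p=0)
            -> return 0
          -> return 0
        -> return 0
      -> return 0
    -> return 0
  -> return 0
-> return 0

calls is incremented once per call. f is entered once for each p = 6, 5, 4, 3, 2, 1, 0 (the p <= 0 call returns without recursing), i.e. 6 + 1 calls.
calls = 7

Final answer: 7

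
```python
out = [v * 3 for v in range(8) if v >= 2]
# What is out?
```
Trace:
  v=0
  v=1
  v=2
  v=3
  v=4
  v=5
  v=6
  v=7
  out=[6, 9, 12, 15, 18, 21]

Final answer: [6, 9, 12, 15, 18, 21]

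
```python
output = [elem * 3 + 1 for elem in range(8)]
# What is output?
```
Trace:
  elem=0
  elem=1
  elem=2
  elem=3
  elem=4
  elem=5
  elem=6
  elem=7
  output=[1, 4, 7, 10, 13, 16, 19, 22]

Final answer: [1, 4, 7, 10, 13, 16, 19, 22]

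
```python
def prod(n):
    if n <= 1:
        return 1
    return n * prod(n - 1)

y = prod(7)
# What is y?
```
Call trace:
prod(n=7)
  prod(n=6)
    prod(n=5)
      prod(n=4)
        prod(n=3)
          prod(n=2)
            prod(n=1)
            -> return 1
          -> return 2
        -> return 6
      -> return 24
    -> return 120
  -> return 720
-> return 5040

Final answer: 5040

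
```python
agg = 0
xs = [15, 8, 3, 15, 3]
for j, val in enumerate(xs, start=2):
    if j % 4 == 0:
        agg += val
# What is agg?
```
Trace:
  agg=0
  agg=0, j=2, val=15
  agg=0, j=3, val=8
  agg=3, j=4, val=3
  agg=3, j=5, val=15
  agg=3, j=6, val=3

Final answer: 3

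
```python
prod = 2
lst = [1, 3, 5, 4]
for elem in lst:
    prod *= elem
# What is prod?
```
Trace:
  prod=2
  prod=2, elem=1
  prod=6, elem=3
  prod=30, elem=5
  prod=120, elem=4

Final answer: 120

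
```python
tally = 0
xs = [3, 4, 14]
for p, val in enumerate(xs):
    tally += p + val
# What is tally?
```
Trace:
  tally=0
  tally=3, p=0, val=3
  tally=8, p=1, val=4
  tally=24, p=2, val=14

Final answer: 24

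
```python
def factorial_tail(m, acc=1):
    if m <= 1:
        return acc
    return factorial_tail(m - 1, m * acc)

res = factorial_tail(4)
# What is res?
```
Call trace:
factorial_tail(m=4, acc=1)
  factorial_tail(m=3, acc=4)
    factorial_tail(m=2, acc=12)
      factorial_tail(m=1, acc=24)
      -> return 24
    -> return 24
  -> return 24
-> return 24

Final answer: 24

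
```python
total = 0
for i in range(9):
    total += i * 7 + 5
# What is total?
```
Trace:
  total=0
  total=5, i=0
  total=17, i=1
  total=36, i=2
  total=62, i=3
  total=95, i=4
  total=135, i=5
  total=182, i=6
  total=236, i=7
  total=297, i=8

Final answer: 297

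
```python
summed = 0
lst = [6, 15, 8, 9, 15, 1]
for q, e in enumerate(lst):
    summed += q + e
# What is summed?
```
Trace:
  summed=0
  summed=6, q=0, e=6
  summed=22, q=1, e=15
  summed=32, q=2, e=8
  summed=44, q=3, e=9
  summed=63, q=4, e=15
  summed=69, q=5, e=1

Final answer: 69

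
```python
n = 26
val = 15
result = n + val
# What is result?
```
Trace:
  n=26
  n=26, val=15
  n=26, val=15, result=41

Final answer: 41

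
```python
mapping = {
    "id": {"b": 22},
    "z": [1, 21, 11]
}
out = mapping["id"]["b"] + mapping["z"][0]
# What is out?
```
Trace:
  mapping={'id': {'b': 22}, 'z': [1, 21, 11]}
  mapping={'id': {'b': 22}, 'z': [1, 21, 11]}, out=23

Final answer: 23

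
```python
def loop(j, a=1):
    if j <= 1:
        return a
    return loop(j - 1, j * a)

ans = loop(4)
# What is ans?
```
Call trace:
loop(j=4, a=1)
  loop(j=3, a=4)
    loop(j=2, a=12)
      loop(j=1, a=24)
      -> return 24
    -> return 24
  -> return 24
-> return 24

Final answer: 24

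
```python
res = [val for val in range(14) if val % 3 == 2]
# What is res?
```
Trace:
  val=0
  val=1
  val=2
  val=3
  val=4
  val=5
  val=6
  val=7
  val=8
  val=9
  val=10
  val=11
  val=12
  val=13
  res=[2, 5, 8, 11]

Final answer: [2, 5, 8, 11]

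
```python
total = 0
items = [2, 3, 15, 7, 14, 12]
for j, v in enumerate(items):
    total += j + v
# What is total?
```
Trace:
  total=0
  total=2, j=0, v=2
  total=6, j=1, v=3
  total=23, j=2, v=15
  total=33, j=3, v=7
  total=51, j=4, v=14
  total=68, j=5, v=12

Final answer: 68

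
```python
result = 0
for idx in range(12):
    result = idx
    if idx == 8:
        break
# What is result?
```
Trace:
  result=0
  result=0, idx=0
  result=1, idx=1
  result=2, idx=2
  result=3, idx=3
  result=4, idx=4
  result=5, idx=5
  result=6, idx=6
  result=7, idx=7
  result=8, idx=8

Final answer: 8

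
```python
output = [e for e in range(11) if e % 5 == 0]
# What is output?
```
Trace:
  e=0
  e=1
  e=2
  e=3
  e=4
  e=5
  e=6
  e=7
  e=8
  e=9
  e=10
  output=[0, 5, 10]

Final answer: [0, 5, 10]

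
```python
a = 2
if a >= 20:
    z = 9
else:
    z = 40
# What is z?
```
Trace:
  a=2
  a=2, z=40

Final answer: 40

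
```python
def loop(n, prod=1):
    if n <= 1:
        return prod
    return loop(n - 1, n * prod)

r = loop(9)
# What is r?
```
Call trace:
loop(n=9, prod=1)
  loop(n=8, prod=9)
    loop(n=7, prod=72)
      loop(n=6, prod=504)
        loop(n=5, prod=3024)
          loop(n=4, prod=15120)
            loop(n=3, prod=60480)
              loop(n=2, prod=181440)
                loop(n=1, prod=362880)
                -> return 362880
              -> return 362880
            -> return 362880
          -> return 362880
        -> return 362880
      -> return 362880
    -> return 362880
  -> return 362880
-> return 362880

Final answer: 362880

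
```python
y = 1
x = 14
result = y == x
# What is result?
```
Trace:
  y=1
  y=1, x=14
  y=1, x=14, result=False

Final answer: False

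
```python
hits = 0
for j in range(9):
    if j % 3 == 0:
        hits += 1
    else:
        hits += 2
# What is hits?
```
Trace:
  hits=0
  hits=1, j=0
  hits=3, j=1
  hits=5, j=2
  hits=6, j=3
  hits=8, j=4
  hits=10, j=5
  hits=11, j=6
  hits=13, j=7
  hits=15, j=8

Final answer: 15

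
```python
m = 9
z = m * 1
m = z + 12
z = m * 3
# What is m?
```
Trace:
  m=9
  m=9, z=9
  m=21, z=9
  m=21, z=63

Final answer: 21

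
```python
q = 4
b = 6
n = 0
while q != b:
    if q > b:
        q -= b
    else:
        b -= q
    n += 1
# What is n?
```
Trace:
  q=4
  q=4, b=6
  q=4, b=6, n=0
  q=4, b=2, n=1
  q=2, b=2, n=2

Final answer: 2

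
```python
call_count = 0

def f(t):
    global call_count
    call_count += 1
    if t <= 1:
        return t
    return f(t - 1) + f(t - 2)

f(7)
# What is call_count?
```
Call trace (a repeated sub-call is expanded the first time; later identical calls just restate its return value):
f(t=7)
  f(t=6)
    f(t=5)
      f(t=4)
        f(t=3)
          f(t=2)
            f(t=1)
            -> return 1
            f(t=0)
            -> return 0
          -> return 1
          f(t=1)
          -> return 1
        -> return 2
        f(t=2) -> return 1  (same call as traced above)
      -> return 3
      f(t=3) -> return 2  (same call as traced above)
    -> return 5
    f(t=4) -> return 3  (same call as traced above)
  -> return 8
  f(t=5) -> return 5  (same call as traced above)
-> return 13

call_count is incremented once per call, so count the calls in each subtree. Let C(t) = number of calls made by f(t).
C(0) = C(1) = 1 (base case, no recursion); C(t) = 1 + C(t - 1) + C(t - 2) otherwise.
C(2) = 1 + C(1) + C(0) = 1 + 1 + 1 = 3
C(3) = 1 + C(2) + C(1) = 1 + 3 + 1 = 5
C(4) = 1 + C(3) + C(2) = 1 + 5 + 3 = 9
C(5) = 1 + C(4) + C(3) = 1 + 9 + 5 = 15
C(6) = 1 + C(5) + C(4) = 1 + 15 + 9 = 25
C(7) = 1 + C(6) + C(5) = 1 + 25 + 15 = 41
call_count = C(7) = 41

Final answer: 41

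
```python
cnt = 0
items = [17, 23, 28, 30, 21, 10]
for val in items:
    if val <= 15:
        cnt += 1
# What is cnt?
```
Trace:
  cnt=0
  cnt=0, val=17
  cnt=0, val=23
  cnt=0, val=28
  cnt=0, val=30
  cnt=0, val=21
  cnt=1, val=10

Final answer: 1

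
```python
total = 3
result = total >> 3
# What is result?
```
Trace:
  total=3
  total=3, result=0

Final answer: 0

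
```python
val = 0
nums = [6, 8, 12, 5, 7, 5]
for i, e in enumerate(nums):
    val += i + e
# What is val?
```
Trace:
  val=0
  val=6, i=0, e=6
  val=15, i=1, e=8
  val=29, i=2, e=12
  val=37, i=3, e=5
  val=48, i=4, e=7
  val=58, i=5, e=5

Final answer: 58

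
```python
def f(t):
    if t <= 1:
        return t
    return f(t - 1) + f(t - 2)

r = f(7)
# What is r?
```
Call trace (a repeated sub-call is expanded the first time; later identical calls just restate its return value):
f(t=7)
  f(t=6)
    f(t=5)
      f(t=4)
        f(t=3)
          f(t=2)
            f(t=1)
            -> return 1
            f(t=0)
            -> return 0
          -> return 1
          f(t=1)
          -> return 1
        -> return 2
        f(t=2) -> return 1  (same call as traced above)
      -> return 3
      f(t=3) -> return 2  (same call as traced above)
    -> return 5
    f(t=4) -> return 3  (same call as traced above)
  -> return 8
  f(t=5) -> return 5  (same call as traced above)
-> return 13

Final answer: 13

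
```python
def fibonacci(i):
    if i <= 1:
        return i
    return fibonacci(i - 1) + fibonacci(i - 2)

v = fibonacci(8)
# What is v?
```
Call trace (a repeated sub-call is expanded the first time; later identical calls just restate its return value):
fibonacci(i=8)
  fibonacci(i=7)
    fibonacci(i=6)
      fibonacci(i=5)
        fibonacci(i=4)
          fibonacci(i=3)
            fibonacci(i=2)
              fibonacci(i=1)
              -> return 1
              fibonacci(i=0)
              -> return 0
            -> return 1
            fibonacci(i=1)
            -> return 1
          -> return 2
          fibonacci(i=2) -> return 1  (same call as traced above)
        -> return 3
        fibonacci(i=3) -> return 2  (same call as traced above)
      -> return 5
      fibonacci(i=4) -> return 3  (same call as traced above)
    -> return 8
    fibonacci(i=5) -> return 5  (same call as traced above)
  -> return 13
  fibonacci(i=6) -> return 8  (same call as traced above)
-> return 21

Final answer: 21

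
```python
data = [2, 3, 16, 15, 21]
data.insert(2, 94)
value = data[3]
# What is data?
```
Trace:
  data=[2, 3, 16, 15, 21]
  data=[2, 3, 94, 16, 15, 21]
  data=[2, 3, 94, 16, 15, 21], value=16

Final answer: [2, 3, 94, 16, 15, 21]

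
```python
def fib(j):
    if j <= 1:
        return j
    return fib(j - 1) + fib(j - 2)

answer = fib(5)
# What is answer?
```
Call trace (a repeated sub-call is expanded the first time; later identical calls just restate its return value):
fib(j=5)
  fib(j=4)
    fib(j=3)
      fib(j=2)
        fib(j=1)
        -> return 1
        fib(j=0)
        -> return 0
      -> return 1
      fib(j=1)
      -> return 1
    -> return 2
    fib(j=2) -> return 1  (same call as traced above)
  -> return 3
  fib(j=3) -> return 2  (same call as traced above)
-> return 5

Final answer: 5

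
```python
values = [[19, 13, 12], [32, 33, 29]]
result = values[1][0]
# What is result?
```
Trace:
  values=[[19, 13, 12], [32, 33, 29]]
  values=[[19, 13, 12], [32, 33, 29]], result=32

Final answer: 32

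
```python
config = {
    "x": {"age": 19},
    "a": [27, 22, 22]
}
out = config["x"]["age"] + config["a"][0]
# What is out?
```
Trace:
  config={'x': {'age': 19}, 'a': [27, 22, 22]}
  config={'x': {'age': 19}, 'a': [27, 22, 22]}, out=46

Final answer: 46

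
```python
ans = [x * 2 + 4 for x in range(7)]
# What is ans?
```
Trace:
  x=0
  x=1
  x=2
  x=3
  x=4
  x=5
  x=6
  ans=[4, 6, 8, 10, 12, 14, 16]

Final answer: [4, 6, 8, 10, 12, 14, 16]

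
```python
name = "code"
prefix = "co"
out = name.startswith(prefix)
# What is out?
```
Trace:
  name='code'
  name='code', prefix='co'
  name='code', prefix='co', out=True

Final answer: True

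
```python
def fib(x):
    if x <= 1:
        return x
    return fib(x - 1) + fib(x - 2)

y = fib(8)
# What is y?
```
Call trace (a repeated sub-call is expanded the first time; later identical calls just restate its return value):
fib(x=8)
  fib(x=7)
    fib(x=6)
      fib(x=5)
        fib(x=4)
          fib(x=3)
            fib(x=2)
              fib(x=1)
              -> return 1
              fib(x=0)
              -> return 0
            -> return 1
            fib(x=1)
            -> return 1
          -> return 2
          fib(x=2) -> return 1  (same call as traced above)
        -> return 3
        fib(x=3) -> return 2  (same call as traced above)
      -> return 5
      fib(x=4) -> return 3  (same call as traced above)
    -> return 8
    fib(x=5) -> return 5  (same call as traced above)
  -> return 13
  fib(x=6) -> return 8  (same call as traced above)
-> return 21

Final answer: 21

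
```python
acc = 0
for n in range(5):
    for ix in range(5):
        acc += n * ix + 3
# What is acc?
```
Trace:
  acc=0
  acc=3, n=0, ix=0
  acc=6, n=0, ix=1
  acc=9, n=0, ix=2
  acc=12, n=0, ix=3
  acc=15, n=0, ix=4
  acc=18, n=1, ix=0
  acc=22, n=1, ix=1
  acc=27, n=1, ix=2
  acc=33, n=1, ix=3
  acc=40, n=1, ix=4
  acc=43, n=2, ix=0
  acc=48, n=2, ix=1
  acc=55, n=2, ix=2
  acc=64, n=2, ix=3
  acc=75, n=2, ix=4
  acc=78, n=3, ix=0
  acc=84, n=3, ix=1
  acc=93, n=3, ix=2
  acc=105, n=3, ix=3
  acc=120, n=3, ix=4
  acc=123, n=4, ix=0
  acc=130, n=4, ix=1
  acc=141, n=4, ix=2
  acc=156, n=4, ix=3
  acc=175, n=4, ix=4

Final answer: 175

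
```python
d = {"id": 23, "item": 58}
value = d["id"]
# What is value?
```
Trace:
  d={'id': 23, 'item': 58}
  d={'id': 23, 'item': 58}, value=23

Final answer: 23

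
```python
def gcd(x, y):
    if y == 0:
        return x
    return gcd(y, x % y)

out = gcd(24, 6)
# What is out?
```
Call trace:
gcd(x=24, y=6)
  gcd(x=6, y=0)
  -> return 6
-> return 6

Final answer: 6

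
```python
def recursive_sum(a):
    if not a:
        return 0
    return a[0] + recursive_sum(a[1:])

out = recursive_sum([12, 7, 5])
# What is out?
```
Call trace:
recursive_sum(a=[12, 7, 5])
  recursive_sum(a=[7, 5])
    recursive_sum(a=[5])
      recursive_sum(a=[])
      -> return 0
    -> return 5
  -> return 12
-> return 24

Final answer: 24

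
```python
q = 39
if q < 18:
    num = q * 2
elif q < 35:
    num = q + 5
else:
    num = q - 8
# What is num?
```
Trace:
  q=39
  q=39, num=31

Final answer: 31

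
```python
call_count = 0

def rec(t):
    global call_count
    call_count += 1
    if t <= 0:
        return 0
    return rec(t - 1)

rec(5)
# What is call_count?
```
Call trace:
rec(t=5)
  rec(t=4)
    rec(t=3)
      rec(t=2)
        rec(t=1)
          rec(t=0)
          -> return 0
        -> return 0
      -> return 0
    -> return 0
  -> return 0
-> return 0

call_count is incremented once per call. rec is entered once for each t = 5, 4, 3, 2, 1, 0 (the t <= 0 call returns without recursing), i.e. 5 + 1 calls.
call_count = 6

Final answer: 6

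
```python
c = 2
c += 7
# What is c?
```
Trace:
  c=2
  c=9

Final answer: 9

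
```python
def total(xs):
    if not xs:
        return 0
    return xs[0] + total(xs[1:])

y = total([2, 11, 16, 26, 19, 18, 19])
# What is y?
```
Call trace:
total(xs=[2, 11, 16, 26, 19, 18, 19])
  total(xs=[11, 16, 26, 19, 18, 19])
    total(xs=[16, 26, 19, 18, 19])
      total(xs=[26, 19, 18, 19])
        total(xs=[19, 18, 19])
          total(xs=[18, 19])
            total(xs=[19])
              total(xs=[])
              -> return 0
            -> return 19
          -> return 37
        -> return 56
      -> return 82
    -> return 98
  -> return 109
-> return 111

Final answer: 111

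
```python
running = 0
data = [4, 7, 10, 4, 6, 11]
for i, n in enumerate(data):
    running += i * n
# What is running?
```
Trace:
  running=0
  running=0, i=0, n=4
  running=7, i=1, n=7
  running=27, i=2, n=10
  running=39, i=3, n=4
  running=63, i=4, n=6
  running=118, i=5, n=11

Final answer: 118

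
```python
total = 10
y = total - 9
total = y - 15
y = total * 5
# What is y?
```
Trace:
  total=10
  total=10, y=1
  total=-14, y=1
  total=-14, y=-70

Final answer: -70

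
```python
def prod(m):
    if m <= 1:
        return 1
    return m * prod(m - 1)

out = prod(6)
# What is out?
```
Call trace:
prod(m=6)
  prod(m=5)
    prod(m=4)
      prod(m=3)
        prod(m=2)
          prod(m=1)
          -> return 1
        -> return 2
      -> return 6
    -> return 24
  -> return 120
-> return 720

Final answer: 720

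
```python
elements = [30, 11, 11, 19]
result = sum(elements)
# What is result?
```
Trace:
  elements=[30, 11, 11, 19]
  elements=[30, 11, 11, 19], result=71

Final answer: 71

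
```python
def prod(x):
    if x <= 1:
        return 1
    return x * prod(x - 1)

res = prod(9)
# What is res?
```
Call trace:
prod(x=9)
  prod(x=8)
    prod(x=7)
      prod(x=6)
        prod(x=5)
          prod(x=4)
            prod(x=3)
              prod(x=2)
                prod(x=1)
                -> return 1
              -> return 2
            -> return 6
          -> return 24
        -> return 120
      -> return 720
    -> return 5040
  -> return 40320
-> return 362880

Final answer: 362880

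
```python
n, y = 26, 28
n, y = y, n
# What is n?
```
Trace:
  n=26, y=28
  n=28, y=26

Final answer: 28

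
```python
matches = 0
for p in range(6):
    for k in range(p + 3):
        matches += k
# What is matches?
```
Trace:
  matches=0
  matches=0, p=0, k=0
  matches=1, p=0, k=1
  matches=3, p=0, k=2
  matches=3, p=1, k=0
  matches=4, p=1, k=1
  matches=6, p=1, k=2
  matches=9, p=1, k=3
  matches=9, p=2, k=0
  matches=10, p=2, k=1
  matches=12, p=2, k=2
  matches=15, p=2, k=3
  matches=19, p=2, k=4
  matches=19, p=3, k=0
  matches=20, p=3, k=1
  matches=22, p=3, k=2
  matches=25, p=3, k=3
  matches=29, p=3, k=4
  matches=34, p=3, k=5
  matches=34, p=4, k=0
  matches=35, p=4, k=1
  matches=37, p=4, k=2
  matches=40, p=4, k=3
  matches=44, p=4, k=4
  matches=49, p=4, k=5
  matches=55, p=4, k=6
  matches=55, p=5, k=0
  matches=56, p=5, k=1
  matches=58, p=5, k=2
  matches=61, p=5, k=3
  matches=65, p=5, k=4
  matches=70, p=5, k=5
  matches=76, p=5, k=6
  matches=83, p=5, k=7

Final answer: 83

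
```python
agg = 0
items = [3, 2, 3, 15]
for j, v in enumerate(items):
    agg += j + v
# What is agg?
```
Trace:
  agg=0
  agg=3, j=0, v=3
  agg=6, j=1, v=2
  agg=11, j=2, v=3
  agg=29, j=3, v=15

Final answer: 29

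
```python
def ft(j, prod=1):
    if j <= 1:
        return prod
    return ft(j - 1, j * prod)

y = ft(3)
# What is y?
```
Call trace:
ft(j=3, prod=1)
  ft(j=2, prod=3)
    ft(j=1, prod=6)
    -> return 6
  -> return 6
-> return 6

Final answer: 6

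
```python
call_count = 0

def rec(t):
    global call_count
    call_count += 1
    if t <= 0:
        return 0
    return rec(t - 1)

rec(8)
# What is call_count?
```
Call trace:
rec(t=8)
  rec(t=7)
    rec(t=6)
      rec(t=5)
        rec(t=4)
          rec(t=3)
            rec(t=2)
              rec(t=1)
                rec(t=0)
                -> return 0
              -> return 0
            -> return 0
          -> return 0
        -> return 0
      -> return 0
    -> return 0
  -> return 0
-> return 0

call_count is incremented once per call. rec is entered once for each t = 8, 7, 6, 5, 4, 3, 2, 1, 0 (the t <= 0 call returns without recursing), i.e. 8 + 1 calls.
call_count = 9

Final answer: 9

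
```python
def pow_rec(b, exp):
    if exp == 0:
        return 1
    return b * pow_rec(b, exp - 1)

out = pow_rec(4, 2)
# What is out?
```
Call trace:
pow_rec(b=4, exp=2)
  pow_rec(b=4, exp=1)
    pow_rec(b=4, exp=0)
    -> return 1
  -> return 4
-> return 16

Final answer: 16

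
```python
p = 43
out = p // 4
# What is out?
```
Trace:
  p=43
  p=43, out=10

Final answer: 10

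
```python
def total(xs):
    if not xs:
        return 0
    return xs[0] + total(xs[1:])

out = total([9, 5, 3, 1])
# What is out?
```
Call trace:
total(xs=[9, 5, 3, 1])
  total(xs=[5, 3, 1])
    total(xs=[3, 1])
      total(xs=[1])
        total(xs=[])
        -> return 0
      -> return 1
    -> return 4
  -> return 9
-> return 18

Final answer: 18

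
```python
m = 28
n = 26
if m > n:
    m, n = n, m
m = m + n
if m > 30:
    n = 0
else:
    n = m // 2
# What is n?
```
Trace:
  m=28
  m=28, n=26
  m=26, n=28
  m=54, n=28
  m=54, n=0

Final answer: 0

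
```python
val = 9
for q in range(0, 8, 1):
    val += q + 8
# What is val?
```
Trace:
  val=9
  val=17, q=0
  val=26, q=1
  val=36, q=2
  val=47, q=3
  val=59, q=4
  val=72, q=5
  val=86, q=6
  val=101, q=7

Final answer: 101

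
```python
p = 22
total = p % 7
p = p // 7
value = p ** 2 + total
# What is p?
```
Trace:
  p=22
  p=22, total=1
  p=3, total=1
  p=3, total=1, value=10

Final answer: 3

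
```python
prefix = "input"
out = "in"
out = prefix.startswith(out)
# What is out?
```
Trace:
  prefix='input'
  prefix='input', out='in'
  prefix='input', out=True

Final answer: True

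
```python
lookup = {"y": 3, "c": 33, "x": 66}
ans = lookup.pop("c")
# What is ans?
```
Trace:
  lookup={'y': 3, 'c': 33, 'x': 66}
  lookup={'y': 3, 'x': 66}, ans=33

Final answer: 33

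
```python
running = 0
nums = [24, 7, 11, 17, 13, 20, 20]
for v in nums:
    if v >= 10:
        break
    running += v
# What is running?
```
Trace:
  running=0
  running=0, v=24

Final answer: 0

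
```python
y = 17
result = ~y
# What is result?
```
Trace:
  y=17
  y=17, result=-18

Final answer: -18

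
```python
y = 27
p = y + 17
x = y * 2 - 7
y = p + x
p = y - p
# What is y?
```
Trace:
  y=27
  y=27, p=44
  y=27, p=44, x=47
  y=91, p=44, x=47
  y=91, p=47, x=47

Final answer: 91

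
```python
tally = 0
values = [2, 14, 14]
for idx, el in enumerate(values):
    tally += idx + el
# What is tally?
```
Trace:
  tally=0
  tally=2, idx=0, el=2
  tally=17, idx=1, el=14
  tally=33, idx=2, el=14

Final answer: 33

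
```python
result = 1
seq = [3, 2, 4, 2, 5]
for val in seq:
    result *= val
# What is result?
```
Trace:
  result=1
  result=3, val=3
  result=6, val=2
  result=24, val=4
  result=48, val=2
  result=240, val=5

Final answer: 240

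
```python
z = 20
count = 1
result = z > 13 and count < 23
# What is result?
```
Trace:
  z=20
  z=20, count=1
  z=20, count=1, result=True

Final answer: True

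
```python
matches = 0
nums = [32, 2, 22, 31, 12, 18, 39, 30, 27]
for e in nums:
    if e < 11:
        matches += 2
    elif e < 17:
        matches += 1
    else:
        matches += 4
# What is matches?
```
Trace:
  matches=0
  matches=4, e=32
  matches=6, e=2
  matches=10, e=22
  matches=14, e=31
  matches=15, e=12
  matches=19, e=18
  matches=23, e=39
  matches=27, e=30
  matches=31, e=27

Final answer: 31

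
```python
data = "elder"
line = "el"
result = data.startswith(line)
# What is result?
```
Trace:
  data='elder'
  data='elder', line='el'
  data='elder', line='el', result=True

Final answer: True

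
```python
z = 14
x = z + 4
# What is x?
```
Trace:
  z=14
  z=14, x=18

Final answer: 18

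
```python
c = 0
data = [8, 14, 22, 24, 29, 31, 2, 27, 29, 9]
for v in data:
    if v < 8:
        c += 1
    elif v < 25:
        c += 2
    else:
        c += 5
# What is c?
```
Trace:
  c=0
  c=2, v=8
  c=4, v=14
  c=6, v=22
  c=8, v=24
  c=13, v=29
  c=18, v=31
  c=19, v=2
  c=24, v=27
  c=29, v=29
  c=31, v=9

Final answer: 31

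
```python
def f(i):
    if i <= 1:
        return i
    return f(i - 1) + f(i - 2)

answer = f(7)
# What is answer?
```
Call trace (a repeated sub-call is expanded the first time; later identical calls just restate its return value):
f(i=7)
  f(i=6)
    f(i=5)
      f(i=4)
        f(i=3)
          f(i=2)
            f(i=1)
            -> return 1
            f(i=0)
            -> return 0
          -> return 1
          f(i=1)
          -> return 1
        -> return 2
        f(i=2) -> return 1  (same call as traced above)
      -> return 3
      f(i=3) -> return 2  (same call as traced above)
    -> return 5
    f(i=4) -> return 3  (same call as traced above)
  -> return 8
  f(i=5) -> return 5  (same call as traced above)
-> return 13

Final answer: 13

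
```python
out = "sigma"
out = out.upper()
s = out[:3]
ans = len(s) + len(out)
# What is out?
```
Trace:
  out='sigma'
  out='SIGMA'
  out='SIGMA', s='SIG'
  out='SIGMA', s='SIG', ans=8

Final answer: 'SIGMA'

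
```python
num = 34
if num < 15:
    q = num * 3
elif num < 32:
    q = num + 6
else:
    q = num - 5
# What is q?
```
Trace:
  num=34
  num=34, q=29

Final answer: 29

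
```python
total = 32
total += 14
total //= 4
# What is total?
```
Trace:
  total=32
  total=46
  total=11

Final answer: 11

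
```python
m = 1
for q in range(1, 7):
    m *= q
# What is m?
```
Trace:
  m=1
  m=1, q=1
  m=2, q=2
  m=6, q=3
  m=24, q=4
  m=120, q=5
  m=720, q=6

Final answer: 720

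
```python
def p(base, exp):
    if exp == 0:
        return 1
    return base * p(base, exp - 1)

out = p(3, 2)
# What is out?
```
Call trace:
p(base=3, exp=2)
  p(base=3, exp=1)
    p(base=3, exp=0)
    -> return 1
  -> return 3
-> return 9

Final answer: 9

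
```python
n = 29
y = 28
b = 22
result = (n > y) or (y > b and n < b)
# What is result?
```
Trace:
  n=29
  n=29, y=28
  n=29, y=28, b=22
  n=29, y=28, b=22, result=True

Final answer: True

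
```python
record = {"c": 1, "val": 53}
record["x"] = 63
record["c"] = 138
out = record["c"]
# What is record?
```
Trace:
  record={'c': 1, 'val': 53}
  record={'c': 1, 'val': 53, 'x': 63}
  record={'c': 138, 'val': 53, 'x': 63}
  record={'c': 138, 'val': 53, 'x': 63}, out=138

Final answer: {'c': 138, 'val': 53, 'x': 63}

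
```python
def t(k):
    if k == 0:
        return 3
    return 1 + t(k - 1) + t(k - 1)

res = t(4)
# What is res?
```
Call trace (a repeated sub-call is expanded the first time; later identical calls just restate its return value):
t(k=4)
  t(k=3)
    t(k=2)
      t(k=1)
        t(k=0)
        -> return 3
        t(k=0)
        -> return 3
      -> return 7
      t(k=1) -> return 7  (same call as traced above)
    -> return 15
    t(k=2) -> return 15  (same call as traced above)
  -> return 31
  t(k=3) -> return 31  (same call as traced above)
-> return 63

Final answer: 63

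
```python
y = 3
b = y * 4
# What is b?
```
Trace:
  y=3
  y=3, b=12

Final answer: 12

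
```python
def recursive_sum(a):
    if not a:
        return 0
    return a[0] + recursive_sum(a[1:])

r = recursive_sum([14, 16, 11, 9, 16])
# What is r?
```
Call trace:
recursive_sum(a=[14, 16, 11, 9, 16])
  recursive_sum(a=[16, 11, 9, 16])
    recursive_sum(a=[11, 9, 16])
      recursive_sum(a=[9, 16])
        recursive_sum(a=[16])
          recursive_sum(a=[])
          -> return 0
        -> return 16
      -> return 25
    -> return 36
  -> return 52
-> return 66

Final answer: 66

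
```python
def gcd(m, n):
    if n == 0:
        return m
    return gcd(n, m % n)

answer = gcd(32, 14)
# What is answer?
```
Call trace:
gcd(m=32, n=14)
  gcd(m=14, n=4)
    gcd(m=4, n=2)
      gcd(m=2, n=0)
      -> return 2
    -> return 2
  -> return 2
-> return 2

Final answer: 2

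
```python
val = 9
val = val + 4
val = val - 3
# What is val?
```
Trace:
  val=9
  val=13
  val=10

Final answer: 10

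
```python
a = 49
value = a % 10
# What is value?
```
Trace:
  a=49
  a=49, value=9

Final answer: 9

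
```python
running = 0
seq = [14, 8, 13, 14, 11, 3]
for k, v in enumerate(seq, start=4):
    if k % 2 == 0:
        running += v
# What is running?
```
Trace:
  running=0
  running=14, k=4, v=14
  running=14, k=5, v=8
  running=27, k=6, v=13
  running=27, k=7, v=14
  running=38, k=8, v=11
  running=38, k=9, v=3

Final answer: 38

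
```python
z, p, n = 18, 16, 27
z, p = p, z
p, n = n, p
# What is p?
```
Trace:
  z=18, p=16, n=27
  z=16, p=18, n=27
  z=16, p=27, n=18

Final answer: 27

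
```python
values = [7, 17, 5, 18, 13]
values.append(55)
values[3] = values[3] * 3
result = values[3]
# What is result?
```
Trace:
  values=[7, 17, 5, 18, 13]
  values=[7, 17, 5, 18, 13, 55]
  values=[7, 17, 5, 54, 13, 55]
  values=[7, 17, 5, 54, 13, 55], result=54

Final answer: 54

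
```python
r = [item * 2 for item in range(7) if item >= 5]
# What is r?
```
Trace:
  item=0
  item=1
  item=2
  item=3
  item=4
  item=5
  item=6
  r=[10, 12]

Final answer: [10, 12]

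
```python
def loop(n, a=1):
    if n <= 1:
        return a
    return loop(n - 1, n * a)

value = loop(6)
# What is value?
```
Call trace:
loop(n=6, a=1)
  loop(n=5, a=6)
    loop(n=4, a=30)
      loop(n=3, a=120)
        loop(n=2, a=360)
          loop(n=1, a=720)
          -> return 720
        -> return 720
      -> return 720
    -> return 720
  -> return 720
-> return 720

Final answer: 720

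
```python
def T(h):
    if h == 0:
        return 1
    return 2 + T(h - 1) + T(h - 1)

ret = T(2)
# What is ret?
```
Call trace (a repeated sub-call is expanded the first time; later identical calls just restate its return value):
T(h=2)
  T(h=1)
    T(h=0)
    -> return 1
    T(h=0)
    -> return 1
  -> return 4
  T(h=1) -> return 4  (same call as traced above)
-> return 10

Final answer: 10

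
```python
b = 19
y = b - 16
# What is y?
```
Trace:
  b=19
  b=19, y=3

Final answer: 3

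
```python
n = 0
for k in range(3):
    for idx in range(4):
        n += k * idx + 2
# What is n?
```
Trace:
  n=0
  n=2, k=0, idx=0
  n=4, k=0, idx=1
  n=6, k=0, idx=2
  n=8, k=0, idx=3
  n=10, k=1, idx=0
  n=13, k=1, idx=1
  n=17, k=1, idx=2
  n=22, k=1, idx=3
  n=24, k=2, idx=0
  n=28, k=2, idx=1
  n=34, k=2, idx=2
  n=42, k=2, idx=3

Final answer: 42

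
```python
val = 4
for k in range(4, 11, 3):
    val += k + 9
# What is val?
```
Trace:
  val=4
  val=17, k=4
  val=33, k=7
  val=52, k=10

Final answer: 52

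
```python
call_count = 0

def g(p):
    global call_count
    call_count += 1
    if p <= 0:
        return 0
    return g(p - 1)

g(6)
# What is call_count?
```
Call trace:
g(p=6)
  g(p=5)
    g(p=4)
      g(p=3)
        g(p=2)
          g(p=1)
            g(p=0)
            -> return 0
          -> return 0
        -> return 0
      -> return 0
    -> return 0
  -> return 0
-> return 0

call_count is incremented once per call. g is entered once for each p = 6, 5, 4, 3, 2, 1, 0 (the p <= 0 call returns without recursing), i.e. 6 + 1 calls.
call_count = 7

Final answer: 7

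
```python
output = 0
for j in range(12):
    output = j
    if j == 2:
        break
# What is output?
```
Trace:
  output=0
  output=0, j=0
  output=1, j=1
  output=2, j=2

Final answer: 2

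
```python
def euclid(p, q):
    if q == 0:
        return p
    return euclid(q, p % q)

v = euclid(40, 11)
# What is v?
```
Call trace:
euclid(p=40, q=11)
  euclid(p=11, q=7)
    euclid(p=7, q=4)
      euclid(p=4, q=3)
        euclid(p=3, q=1)
          euclid(p=1, q=0)
          -> return 1
        -> return 1
      -> return 1
    -> return 1
  -> return 1
-> return 1

Final answer: 1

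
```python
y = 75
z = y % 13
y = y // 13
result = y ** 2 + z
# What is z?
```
Trace:
  y=75
  y=75, z=10
  y=5, z=10
  y=5, z=10, result=35

Final answer: 10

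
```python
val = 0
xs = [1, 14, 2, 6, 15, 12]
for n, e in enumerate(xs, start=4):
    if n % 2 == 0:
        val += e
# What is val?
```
Trace:
  val=0
  val=1, n=4, e=1
  val=1, n=5, e=14
  val=3, n=6, e=2
  val=3, n=7, e=6
  val=18, n=8, e=15
  val=18, n=9, e=12

Final answer: 18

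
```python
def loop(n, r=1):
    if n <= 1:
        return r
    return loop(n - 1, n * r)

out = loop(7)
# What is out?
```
Call trace:
loop(n=7, r=1)
  loop(n=6, r=7)
    loop(n=5, r=42)
      loop(n=4, r=210)
        loop(n=3, r=840)
          loop(n=2, r=2520)
            loop(n=1, r=5040)
            -> return 5040
          -> return 5040
        -> return 5040
      -> return 5040
    -> return 5040
  -> return 5040
-> return 5040

Final answer: 5040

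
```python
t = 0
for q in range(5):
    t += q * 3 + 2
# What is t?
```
Trace:
  t=0
  t=2, q=0
  t=7, q=1
  t=15, q=2
  t=26, q=3
  t=40, q=4

Final answer: 40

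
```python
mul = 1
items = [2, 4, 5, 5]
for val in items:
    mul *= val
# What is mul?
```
Trace:
  mul=1
  mul=2, val=2
  mul=8, val=4
  mul=40, val=5
  mul=200, val=5

Final answer: 200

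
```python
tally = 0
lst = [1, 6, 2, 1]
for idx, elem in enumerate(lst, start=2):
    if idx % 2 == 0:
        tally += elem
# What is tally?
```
Trace:
  tally=0
  tally=1, idx=2, elem=1
  tally=1, idx=3, elem=6
  tally=3, idx=4, elem=2
  tally=3, idx=5, elem=1

Final answer: 3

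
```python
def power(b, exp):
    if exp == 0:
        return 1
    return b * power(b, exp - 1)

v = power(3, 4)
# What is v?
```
Call trace:
power(b=3, exp=4)
  power(b=3, exp=3)
    power(b=3, exp=2)
      power(b=3, exp=1)
        power(b=3, exp=0)
        -> return 1
      -> return 3
    -> return 9
  -> return 27
-> return 81

Final answer: 81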